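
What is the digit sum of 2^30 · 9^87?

387

2^30 · 9^87 = 112201378104597278149092701107266276648402961636002162550436578575920707067938008141876166656
Sum of its 93 digits: 387.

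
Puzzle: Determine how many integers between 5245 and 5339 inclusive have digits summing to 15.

The integers in [5245, 5339] that have digits summing to 15: 5253, 5262, 5271, 5280, 5307, 5316, 5325, 5334.
8 qualify.

8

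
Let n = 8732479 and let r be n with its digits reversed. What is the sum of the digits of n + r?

44

Reversal of 8732479 is 9742378; 8732479 + 9742378 = 18474857.
Digit sum of 18474857: 1+8+4+7+4+8+5+7 = 44.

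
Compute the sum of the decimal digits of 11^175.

821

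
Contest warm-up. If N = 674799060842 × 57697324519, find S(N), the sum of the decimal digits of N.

122

674799060842 × 57697324519 = 38934100398517299384998
Sum of its 23 digits: 122.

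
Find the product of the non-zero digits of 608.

6×8 = 48

48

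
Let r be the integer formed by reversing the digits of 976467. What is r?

Reversing 976467 gives 764679.

764679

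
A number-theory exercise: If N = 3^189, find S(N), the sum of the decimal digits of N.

3^189 = 1499398741586788200414239710724876101933611366003344657118522818557991334322919287339806483
Sum of its 91 digits: 405.

405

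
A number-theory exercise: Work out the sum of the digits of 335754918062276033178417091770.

3+3+5+7+5+4+9+1+8+0+6+2+2+7+6+0+3+3+1+7+8+4+1+7+0+9+1+7+7+0 = 126

126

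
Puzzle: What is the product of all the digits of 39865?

6480

3×9×8×6×5 = 6480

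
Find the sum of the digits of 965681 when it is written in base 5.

13

965681 in base 5 is 221400211.
Digit sum: 2+2+1+4+0+0+2+1+1 = 13.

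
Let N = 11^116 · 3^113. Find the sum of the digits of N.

11^116 · 3^113 = 5202993240450263026469690740793254474681459134324727426195000961021560546467566283452272113806458630212078903814742324671342340902544631654562234827133256821477953804152346003
Sum of its 175 digits: 693.

693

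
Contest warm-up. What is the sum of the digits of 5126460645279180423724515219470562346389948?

189

5+1+2+6+4+6+0+6+4+5+2+7+9+1+8+0+4+2+3+7+2+4+5+1+5+2+1+9+4+7+0+5+6+2+3+4+6+3+8+9+9+4+8 = 189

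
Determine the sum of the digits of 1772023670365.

1+7+7+2+0+2+3+6+7+0+3+6+5 = 49

49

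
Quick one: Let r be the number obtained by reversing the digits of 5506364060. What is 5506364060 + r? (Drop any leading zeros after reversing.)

Reverse of 5506364060 is 604636055.
5506364060 + 604636055 = 6111000115

6111000115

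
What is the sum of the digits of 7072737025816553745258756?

7+0+7+2+7+3+7+0+2+5+8+1+6+5+5+3+7+4+5+2+5+8+7+5+6 = 117

117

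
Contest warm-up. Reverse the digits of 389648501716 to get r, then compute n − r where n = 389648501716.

Reverse of 389648501716 is 617105846983.
389648501716 − 617105846983 = -227457345267

-227457345267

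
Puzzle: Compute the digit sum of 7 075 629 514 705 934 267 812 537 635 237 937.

160

7+0+7+5+6+2+9+5+1+4+7+0+5+9+3+4+2+6+7+8+1+2+5+3+7+6+3+5+2+3+7+9+3+7 = 160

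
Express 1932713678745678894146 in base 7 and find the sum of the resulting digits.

80

1932713678745678894146 in base 7 is 13042155015452556034523234.
Digit sum: 1+3+0+4+2+1+5+5+0+1+5+4+5+2+5+5+6+0+3+4+5+2+3+2+3+4 = 80.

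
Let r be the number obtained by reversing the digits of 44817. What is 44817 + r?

116661

Reverse of 44817 is 71844.
44817 + 71844 = 116661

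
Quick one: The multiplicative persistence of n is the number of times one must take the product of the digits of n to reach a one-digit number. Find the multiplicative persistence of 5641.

2

5641 → 120 → 0 (2 steps)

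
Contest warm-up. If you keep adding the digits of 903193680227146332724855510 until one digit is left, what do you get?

7

9+0+3+1+9+3+6+8+0+2+2+7+1+4+6+3+3+2+7+2+4+8+5+5+5+1+0 = 106
1+0+6 = 7
(Equivalently, 903193680227146332724855510 mod 9 = 7.)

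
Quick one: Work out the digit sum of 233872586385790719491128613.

128

2+3+3+8+7+2+5+8+6+3+8+5+7+9+0+7+1+9+4+9+1+1+2+8+6+1+3 = 128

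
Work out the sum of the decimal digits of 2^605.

2^605 = 132784498204191774672397051638117156832398279431757980799861034550100889965213060684790625566307321417222332371561625253836644834413176809852379994691646837985957817708848304757932032
Sum of its 183 digits: 851.

851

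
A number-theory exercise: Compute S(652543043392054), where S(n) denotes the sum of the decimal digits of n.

55

6+5+2+5+4+3+0+4+3+3+9+2+0+5+4 = 55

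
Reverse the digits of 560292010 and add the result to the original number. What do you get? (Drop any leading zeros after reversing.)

Reverse of 560292010 is 10292065.
560292010 + 10292065 = 570584075

570584075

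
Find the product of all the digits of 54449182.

5×4×4×4×9×1×8×2 = 46080

46080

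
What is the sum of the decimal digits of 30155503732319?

47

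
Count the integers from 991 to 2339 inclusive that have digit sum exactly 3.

The integers in [991, 2339] that have digit sum exactly 3: 1002, 1011, 1020, 1101, 1110, 1200, 2001, 2010, 2100.
9 qualify.

9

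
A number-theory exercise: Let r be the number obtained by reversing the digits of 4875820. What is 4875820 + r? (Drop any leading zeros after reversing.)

Reverse of 4875820 is 285784.
4875820 + 285784 = 5161604

5161604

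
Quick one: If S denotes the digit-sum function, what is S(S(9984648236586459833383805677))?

13

First digit sum: 157.
1+5+7 = 13.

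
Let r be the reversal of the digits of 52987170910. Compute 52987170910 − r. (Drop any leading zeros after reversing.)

51079991985

Reverse of 52987170910 is 1907178925.
52987170910 − 1907178925 = 51079991985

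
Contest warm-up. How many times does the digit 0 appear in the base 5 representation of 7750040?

4

7750040 in base 5 is 3441000130.
The digit 0 appears 4 times.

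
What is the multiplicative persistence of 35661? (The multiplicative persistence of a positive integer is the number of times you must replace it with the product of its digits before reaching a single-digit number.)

35661 → 540 → 0 (2 steps)

2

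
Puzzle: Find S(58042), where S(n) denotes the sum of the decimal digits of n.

19

5+8+0+4+2 = 19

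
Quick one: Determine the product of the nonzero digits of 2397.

2×3×9×7 = 378

378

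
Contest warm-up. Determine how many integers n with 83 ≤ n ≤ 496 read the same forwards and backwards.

42

The integers in [83, 496] that read the same forwards and backwards: 88, 99, 101, 111, 121, 131, …, 484, 494.
42 qualify.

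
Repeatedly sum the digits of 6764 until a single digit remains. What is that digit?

5

6+7+6+4 = 23
2+3 = 5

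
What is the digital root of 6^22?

9

The digital root of n equals n mod 9 (or 9 when 9 | n), so we need 6^22 mod 9.
6^22 ≡ 0 (mod 9), so the digital root is 9.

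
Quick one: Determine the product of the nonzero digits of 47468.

4×7×4×6×8 = 5376

5376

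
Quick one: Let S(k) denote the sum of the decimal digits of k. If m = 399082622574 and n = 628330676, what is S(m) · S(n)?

2337

S(399082622574) = 3+9+9+0+8+2+6+2+2+5+7+4 = 57.
S(628330676) = 6+2+8+3+3+0+6+7+6 = 41.
57 · 41 = 2337.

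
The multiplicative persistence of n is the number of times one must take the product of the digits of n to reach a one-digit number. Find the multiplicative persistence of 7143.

3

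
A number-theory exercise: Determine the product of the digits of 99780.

9×9×7×8×0 = 0

0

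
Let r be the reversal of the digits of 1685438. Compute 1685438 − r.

Reverse of 1685438 is 8345861.
1685438 − 8345861 = -6660423

-6660423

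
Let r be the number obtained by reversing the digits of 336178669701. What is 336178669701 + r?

444145541334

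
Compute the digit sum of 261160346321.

2+6+1+1+6+0+3+4+6+3+2+1 = 35

35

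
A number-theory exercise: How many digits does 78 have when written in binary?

7

78 in base 2 is 1001110, which has 7 digits.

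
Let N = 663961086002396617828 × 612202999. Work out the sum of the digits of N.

663961086002396617828 × 612202999 = 406478968069964130621758466172
Sum of its 30 digits: 145.

145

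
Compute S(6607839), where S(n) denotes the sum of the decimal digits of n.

39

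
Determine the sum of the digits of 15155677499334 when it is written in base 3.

15155677499334 in base 3 is 1222122212110020000202001020.
Digit sum: 1+2+2+2+1+2+2+2+1+2+1+1+0+0+2+0+0+0+0+2+0+2+0+0+1+0+2+0 = 28.

28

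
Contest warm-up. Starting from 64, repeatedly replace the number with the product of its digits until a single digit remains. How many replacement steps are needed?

2

64 → 24 → 8 (2 steps)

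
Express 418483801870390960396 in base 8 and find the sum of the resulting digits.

418483801870390960396 in base 8 is 55276411011206346520414.
Digit sum: 5+5+2+7+6+4+1+1+0+1+1+2+0+6+3+4+6+5+2+0+4+1+4 = 70.

70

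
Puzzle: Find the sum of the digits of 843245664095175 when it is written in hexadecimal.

120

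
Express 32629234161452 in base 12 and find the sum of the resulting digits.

32629234161452 in base 12 is 37AB9206022B8.
Digit sum: 3+7+10+11+9+2+0+6+0+2+2+11+8 = 71.

71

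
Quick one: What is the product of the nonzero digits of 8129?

144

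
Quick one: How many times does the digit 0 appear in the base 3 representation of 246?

4

246 in base 3 is 100010.
The digit 0 appears 4 times.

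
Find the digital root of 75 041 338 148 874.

7+5+0+4+1+3+3+8+1+4+8+8+7+4 = 63
6+3 = 9

9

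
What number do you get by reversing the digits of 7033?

Reversing 7033 gives 3307.

3307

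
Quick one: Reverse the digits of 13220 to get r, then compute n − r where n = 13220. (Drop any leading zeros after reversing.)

Reverse of 13220 is 2231.
13220 − 2231 = 10989

10989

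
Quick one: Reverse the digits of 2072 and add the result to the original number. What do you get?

Reverse of 2072 is 2702.
2072 + 2702 = 4774

4774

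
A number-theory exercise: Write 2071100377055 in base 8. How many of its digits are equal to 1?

2

2071100377055 in base 8 is 36106714743737.
The digit 1 appears 2 times.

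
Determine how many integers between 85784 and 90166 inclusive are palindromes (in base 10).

44

The integers in [85784, 90166] that are palindromes (in base 10): 85858, 85958, 86068, 86168, 86268, 86368, …, 90009, 90109.
44 qualify.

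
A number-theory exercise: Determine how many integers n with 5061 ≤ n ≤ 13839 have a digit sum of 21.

549

The integers in [5061, 13839] that have a digit sum of 21: 5079, 5088, 5097, 5169, 5178, 5187, …, 13827, 13836.
549 qualify.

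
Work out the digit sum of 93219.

9+3+2+1+9 = 24

24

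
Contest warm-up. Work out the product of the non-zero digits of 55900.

225

5×5×9 = 225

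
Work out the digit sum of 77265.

27

7+7+2+6+5 = 27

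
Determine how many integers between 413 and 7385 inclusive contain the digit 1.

The integers in [413, 7385] that contain the digit 1: 413, 414, 415, 416, 417, 418, …, 7371, 7381.
2621 qualify.

2621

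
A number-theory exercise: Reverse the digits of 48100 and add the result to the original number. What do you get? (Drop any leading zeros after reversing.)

48284

Reverse of 48100 is 184.
48100 + 184 = 48284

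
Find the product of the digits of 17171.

1×7×1×7×1 = 49

49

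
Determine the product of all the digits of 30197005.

3×0×1×9×7×0×0×5 = 0

0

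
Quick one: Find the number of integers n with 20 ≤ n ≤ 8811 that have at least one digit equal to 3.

3129

The integers in [20, 8811] that have at least one digit equal to 3: 23, 30, 31, 32, 33, 34, …, 8793, 8803.
3129 qualify.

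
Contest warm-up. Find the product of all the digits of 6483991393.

3779136

6×4×8×3×9×9×1×3×9×3 = 3779136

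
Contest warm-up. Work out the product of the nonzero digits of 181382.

384

1×8×1×3×8×2 = 384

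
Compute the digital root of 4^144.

1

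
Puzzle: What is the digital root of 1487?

2

1+4+8+7 = 20
2+0 = 2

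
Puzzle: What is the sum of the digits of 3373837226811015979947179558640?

150

3+3+7+3+8+3+7+2+2+6+8+1+1+0+1+5+9+7+9+9+4+7+1+7+9+5+5+8+6+4+0 = 150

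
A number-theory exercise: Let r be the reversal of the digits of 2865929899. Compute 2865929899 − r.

Reverse of 2865929899 is 9989295682.
2865929899 − 9989295682 = -7123365783

-7123365783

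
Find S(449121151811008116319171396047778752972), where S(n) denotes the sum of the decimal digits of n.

159

4+4+9+1+2+1+1+5+1+8+1+1+0+0+8+1+1+6+3+1+9+1+7+1+3+9+6+0+4+7+7+7+8+7+5+2+9+7+2 = 159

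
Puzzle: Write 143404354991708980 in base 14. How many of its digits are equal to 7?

143404354991708980 in base 14 is CC963DB5B470A68.
The digit 7 appears 1 time.

1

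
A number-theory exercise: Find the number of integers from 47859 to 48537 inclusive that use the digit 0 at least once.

212

The integers in [47859, 48537] that use the digit 0 at least once: 47860, 47870, 47880, 47890, 47900, 47901, …, 48520, 48530.
212 qualify.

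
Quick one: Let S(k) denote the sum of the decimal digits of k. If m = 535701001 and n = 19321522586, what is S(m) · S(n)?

S(535701001) = 5+3+5+7+0+1+0+0+1 = 22.
S(19321522586) = 1+9+3+2+1+5+2+2+5+8+6 = 44.
22 · 44 = 968.

968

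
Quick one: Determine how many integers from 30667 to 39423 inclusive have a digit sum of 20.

The integers in [30667, 39423] that have a digit sum of 20: 30674, 30683, 30692, 30719, 30728, 30737, …, 39413, 39422.
616 qualify.

616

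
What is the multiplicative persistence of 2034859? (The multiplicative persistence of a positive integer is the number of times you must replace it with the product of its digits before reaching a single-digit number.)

1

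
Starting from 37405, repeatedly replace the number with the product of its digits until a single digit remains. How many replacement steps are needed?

37405 → 0 (1 step)

1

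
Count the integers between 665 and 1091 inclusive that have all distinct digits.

The integers in [665, 1091] that have all distinct digits: 670, 671, 672, 673, 674, 675, …, 1087, 1089.
289 qualify.

289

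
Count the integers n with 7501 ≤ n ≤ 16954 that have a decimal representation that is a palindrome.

The integers in [7501, 16954] that have a decimal representation that is a palindrome: 7557, 7667, 7777, 7887, 7997, 8008, …, 16761, 16861.
94 qualify.

94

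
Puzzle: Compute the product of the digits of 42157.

4×2×1×5×7 = 280

280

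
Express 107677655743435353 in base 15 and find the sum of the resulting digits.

121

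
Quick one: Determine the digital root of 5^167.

2

The digital root of n equals n mod 9 (or 9 when 9 | n), so we need 5^167 mod 9.
5^167 ≡ 2 (mod 9), so the digital root is 2.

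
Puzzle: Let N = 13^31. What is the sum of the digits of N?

13^31 = 34059943367449284484947168626829637
Sum of its 35 digits: 184.

184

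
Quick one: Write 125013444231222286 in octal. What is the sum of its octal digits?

125013444231222286 in base 8 is 6741061025743152016.
Digit sum: 6+7+4+1+0+6+1+0+2+5+7+4+3+1+5+2+0+1+6 = 61.

61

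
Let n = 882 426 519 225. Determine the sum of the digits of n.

8+8+2+4+2+6+5+1+9+2+2+5 = 54

54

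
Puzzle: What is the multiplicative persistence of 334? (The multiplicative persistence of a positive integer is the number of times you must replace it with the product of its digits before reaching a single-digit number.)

3

334 → 36 → 18 → 8 (3 steps)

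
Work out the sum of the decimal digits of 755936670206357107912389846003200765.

152

7+5+5+9+3+6+6+7+0+2+0+6+3+5+7+1+0+7+9+1+2+3+8+9+8+4+6+0+0+3+2+0+0+7+6+5 = 152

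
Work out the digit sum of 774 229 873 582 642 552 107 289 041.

7+7+4+2+2+9+8+7+3+5+8+2+6+4+2+5+5+2+1+0+7+2+8+9+0+4+1 = 120

120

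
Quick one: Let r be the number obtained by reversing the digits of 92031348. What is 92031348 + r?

176344377

Reverse of 92031348 is 84313029.
92031348 + 84313029 = 176344377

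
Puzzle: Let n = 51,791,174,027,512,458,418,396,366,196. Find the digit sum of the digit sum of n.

First digit sum: 131.
1+3+1 = 5.

5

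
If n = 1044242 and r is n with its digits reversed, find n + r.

3468643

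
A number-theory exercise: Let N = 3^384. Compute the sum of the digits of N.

783

3^384 = 1638935311392320119166899415542819073641124712211815523948298482694235538906271958706896595665141002450684974003603106305516970574177405212679151205373697500164072550932748470956551681
Sum of its 184 digits: 783.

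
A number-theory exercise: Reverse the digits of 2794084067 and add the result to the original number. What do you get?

10398889039

Reverse of 2794084067 is 7604804972.
2794084067 + 7604804972 = 10398889039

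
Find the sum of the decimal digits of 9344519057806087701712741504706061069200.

9+3+4+4+5+1+9+0+5+7+8+0+6+0+8+7+7+0+1+7+1+2+7+4+1+5+0+4+7+0+6+0+6+1+0+6+9+2+0+0 = 152

152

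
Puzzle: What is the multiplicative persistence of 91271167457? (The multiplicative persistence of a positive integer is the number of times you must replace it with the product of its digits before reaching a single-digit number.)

91271167457 → 740880 → 0 (2 steps)

2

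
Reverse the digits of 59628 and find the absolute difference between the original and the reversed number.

Reverse of 59628 is 82695.
|59628 − 82695| = 23067

23067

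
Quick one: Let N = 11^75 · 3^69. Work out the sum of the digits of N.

11^75 · 3^69 = 1061250633560993381095737947178443954570851236530599046918981932788073542728077502915452303188897517149386265033
Sum of its 112 digits: 513.

513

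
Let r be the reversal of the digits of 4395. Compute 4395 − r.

Reverse of 4395 is 5934.
4395 − 5934 = -1539

-1539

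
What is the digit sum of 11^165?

728

11^165 = 6757608868127138237956101822940166411181979534273109608631709075161260929382960807182359534791920266112494904561625312116392006440922720311349424164410981955288699247434651
Sum of its 172 digits: 728.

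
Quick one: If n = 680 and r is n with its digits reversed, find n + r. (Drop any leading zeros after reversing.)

Reverse of 680 is 86.
680 + 86 = 766

766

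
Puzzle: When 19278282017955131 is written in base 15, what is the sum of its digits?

101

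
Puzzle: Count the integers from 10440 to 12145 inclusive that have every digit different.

282

The integers in [10440, 12145] that have every digit different: 10452, 10453, 10456, 10457, 10458, 10459, …, 12097, 12098.
282 qualify.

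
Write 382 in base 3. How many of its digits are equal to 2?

1

382 in base 3 is 112011.
The digit 2 appears 1 time.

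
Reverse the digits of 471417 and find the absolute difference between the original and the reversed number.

Reverse of 471417 is 714174.
|471417 − 714174| = 242757

242757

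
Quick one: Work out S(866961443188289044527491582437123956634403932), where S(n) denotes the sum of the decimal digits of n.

208

8+6+6+9+6+1+4+4+3+1+8+8+2+8+9+0+4+4+5+2+7+4+9+1+5+8+2+4+3+7+1+2+3+9+5+6+6+3+4+4+0+3+9+3+2 = 208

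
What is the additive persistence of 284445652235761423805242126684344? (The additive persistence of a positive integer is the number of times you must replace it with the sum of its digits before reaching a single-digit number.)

284445652235761423805242126684344 → 132 → 6 (2 steps)

2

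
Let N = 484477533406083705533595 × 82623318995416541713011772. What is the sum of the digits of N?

243

484477533406083705533595 × 82623318995416541713011772 = 40029141788723427977654554474984632657729776480340
Sum of its 50 digits: 243.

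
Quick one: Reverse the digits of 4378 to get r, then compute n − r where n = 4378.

Reverse of 4378 is 8734.
4378 − 8734 = -4356

-4356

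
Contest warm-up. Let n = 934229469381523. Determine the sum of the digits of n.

9+3+4+2+2+9+4+6+9+3+8+1+5+2+3 = 70

70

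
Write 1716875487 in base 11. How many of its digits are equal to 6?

1

1716875487 in base 11 is 801149A68.
The digit 6 appears 1 time.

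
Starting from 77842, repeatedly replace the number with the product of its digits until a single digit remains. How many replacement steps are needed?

77842 → 3136 → 54 → 20 → 0 (4 steps)

4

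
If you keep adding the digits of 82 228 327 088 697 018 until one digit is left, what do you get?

8+2+2+2+8+3+2+7+0+8+8+6+9+7+0+1+8 = 81
8+1 = 9

9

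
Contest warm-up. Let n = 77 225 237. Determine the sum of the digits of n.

7+7+2+2+5+2+3+7 = 35

35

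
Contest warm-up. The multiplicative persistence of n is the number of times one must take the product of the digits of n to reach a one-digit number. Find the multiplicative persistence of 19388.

19388 → 1728 → 112 → 2 (3 steps)

3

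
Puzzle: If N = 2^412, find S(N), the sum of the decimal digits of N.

2^412 = 10576895500643977583230644928524336637254474927428499508554380724390492659780981533203027367035444557561459392400373732868096
Sum of its 125 digits: 574.

574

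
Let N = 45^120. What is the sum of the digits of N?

45^120 = 2429414689006507011047680668198610544614376056243160093821961151708217872022541081600097552192834563575596196518385368260399467853246465311637303360756939677768395657864175518625415861606597900390625
Sum of its 199 digits: 882.

882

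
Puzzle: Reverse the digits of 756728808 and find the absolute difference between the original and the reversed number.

52098849

Reverse of 756728808 is 808827657.
|756728808 − 808827657| = 52098849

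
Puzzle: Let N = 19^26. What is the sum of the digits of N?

163

19^26 = 1768453418076865701195582595329481
Sum of its 34 digits: 163.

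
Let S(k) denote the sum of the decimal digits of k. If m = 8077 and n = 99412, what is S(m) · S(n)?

S(8077) = 8+0+7+7 = 22.
S(99412) = 9+9+4+1+2 = 25.
22 · 25 = 550.

550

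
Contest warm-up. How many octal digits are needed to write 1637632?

7

1637632 in base 8 is 6176400, which has 7 digits.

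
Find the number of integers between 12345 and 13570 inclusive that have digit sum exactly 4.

The integers in [12345, 13570] that have digit sum exactly 4: 13000.
1 qualifies.

1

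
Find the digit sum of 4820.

14

4+8+2+0 = 14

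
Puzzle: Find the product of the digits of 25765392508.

2×5×7×6×5×3×9×2×5×0×8 = 0

0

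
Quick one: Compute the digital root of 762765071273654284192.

4

7+6+2+7+6+5+0+7+1+2+7+3+6+5+4+2+8+4+1+9+2 = 94
9+4 = 13
1+3 = 4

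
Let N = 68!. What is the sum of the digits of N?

342

68! = 2480035542436830599600990418569171581047399201355367672371710738018221445712183296000000000000000
Sum of its 97 digits: 342.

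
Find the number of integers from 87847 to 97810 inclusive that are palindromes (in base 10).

100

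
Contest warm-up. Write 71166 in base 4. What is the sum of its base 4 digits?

15

71166 in base 4 is 101113332.
Digit sum: 1+0+1+1+1+3+3+3+2 = 15.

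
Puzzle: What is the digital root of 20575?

2+0+5+7+5 = 19
1+9 = 10
1+0 = 1

1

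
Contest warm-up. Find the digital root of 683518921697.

2

6+8+3+5+1+8+9+2+1+6+9+7 = 65
6+5 = 11
1+1 = 2
(Equivalently, 683518921697 mod 9 = 2.)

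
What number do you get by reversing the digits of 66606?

60666

Reversing 66606 gives 60666.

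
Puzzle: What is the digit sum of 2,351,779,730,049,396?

2+3+5+1+7+7+9+7+3+0+0+4+9+3+9+6 = 75

75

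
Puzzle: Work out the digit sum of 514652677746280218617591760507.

5+1+4+6+5+2+6+7+7+7+4+6+2+8+0+2+1+8+6+1+7+5+9+1+7+6+0+5+0+7 = 135

135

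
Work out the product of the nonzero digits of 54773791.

5×4×7×7×3×7×9×1 = 185220

185220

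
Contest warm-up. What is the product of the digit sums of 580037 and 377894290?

S(580037) = 5+8+0+0+3+7 = 23.
S(377894290) = 3+7+7+8+9+4+2+9+0 = 49.
23 · 49 = 1127.

1127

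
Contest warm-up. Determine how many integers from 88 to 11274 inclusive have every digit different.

5530

The integers in [88, 11274] that have every digit different: 89, 90, 91, 92, 93, 94, …, 10986, 10987.
5530 qualify.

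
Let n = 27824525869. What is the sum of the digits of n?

2+7+8+2+4+5+2+5+8+6+9 = 58

58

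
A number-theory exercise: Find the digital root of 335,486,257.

7

3+3+5+4+8+6+2+5+7 = 43
4+3 = 7
(Equivalently, 335,486,257 mod 9 = 7.)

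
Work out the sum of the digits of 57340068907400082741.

75

5+7+3+4+0+0+6+8+9+0+7+4+0+0+0+8+2+7+4+1 = 75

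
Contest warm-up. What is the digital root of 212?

5

2+1+2 = 5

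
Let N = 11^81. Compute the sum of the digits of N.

11^81 = 2253240236044012487937308538033349567966729852481170503814810577345406584190098644811
Sum of its 85 digits: 359.

359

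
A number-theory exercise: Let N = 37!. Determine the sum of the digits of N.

153

37! = 13763753091226345046315979581580902400000000
Sum of its 44 digits: 153.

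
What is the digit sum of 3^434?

3^434 = 1176588362005666418823268049884377269319340100149632246285336215679991008838805849100859362715370264811854589453233934397420821133152517181448294362512734380856735513442104244463496978119097840061413403738569
Sum of its 208 digits: 900.

900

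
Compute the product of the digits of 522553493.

162000

5×2×2×5×5×3×4×9×3 = 162000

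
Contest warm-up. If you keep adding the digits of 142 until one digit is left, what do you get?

7

1+4+2 = 7
(Equivalently, 142 mod 9 = 7.)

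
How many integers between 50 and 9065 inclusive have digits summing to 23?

406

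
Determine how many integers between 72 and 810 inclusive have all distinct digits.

538

The integers in [72, 810] that have all distinct digits: 72, 73, 74, 75, 76, 78, …, 809, 810.
538 qualify.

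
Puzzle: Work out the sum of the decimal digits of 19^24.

163

19^24 = 4898762930960846817716295277921
Sum of its 31 digits: 163.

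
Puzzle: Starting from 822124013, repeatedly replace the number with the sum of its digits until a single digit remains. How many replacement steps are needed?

822124013 → 23 → 5 (2 steps)

2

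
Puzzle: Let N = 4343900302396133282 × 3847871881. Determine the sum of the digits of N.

137

4343900302396133282 × 3847871881 = 16714771827457478178936043442
Sum of its 29 digits: 137.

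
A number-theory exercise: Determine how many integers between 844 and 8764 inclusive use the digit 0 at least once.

2151

The integers in [844, 8764] that use the digit 0 at least once: 850, 860, 870, 880, 890, 900, …, 8750, 8760.
2151 qualify.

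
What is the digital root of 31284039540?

3+1+2+8+4+0+3+9+5+4+0 = 39
3+9 = 12
1+2 = 3

3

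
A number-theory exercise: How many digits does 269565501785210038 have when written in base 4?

269565501785210038 in base 4 is 32331230012111021212313302312, which has 29 digits.

29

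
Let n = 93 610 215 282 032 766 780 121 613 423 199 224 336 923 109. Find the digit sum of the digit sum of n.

11

First digit sum: 164.
1+6+4 = 11.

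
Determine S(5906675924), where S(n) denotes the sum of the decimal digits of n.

5+9+0+6+6+7+5+9+2+4 = 53

53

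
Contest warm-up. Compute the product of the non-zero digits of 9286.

9×2×8×6 = 864

864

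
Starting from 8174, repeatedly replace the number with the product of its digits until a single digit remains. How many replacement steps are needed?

8174 → 224 → 16 → 6 (3 steps)

3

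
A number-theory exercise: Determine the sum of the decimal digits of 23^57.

23^57 = 415419284132315712417280030850401847268465234537470378097327641202361494857303
Sum of its 78 digits: 305.

305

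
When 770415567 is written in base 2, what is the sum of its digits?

21

770415567 in base 2 is 101101111010111001101111001111.
Digit sum: 1+0+1+1+0+1+1+1+1+0+1+0+1+1+1+0+0+1+1+0+1+1+1+1+0+0+1+1+1+1 = 21.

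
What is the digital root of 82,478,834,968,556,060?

8+2+4+7+8+8+3+4+9+6+8+5+5+6+0+6+0 = 89
8+9 = 17
1+7 = 8
(Equivalently, 82,478,834,968,556,060 mod 9 = 8.)

8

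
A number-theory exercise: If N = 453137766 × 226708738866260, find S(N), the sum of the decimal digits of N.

84

453137766 × 226708738866260 = 102730291462534429175160
Sum of its 24 digits: 84.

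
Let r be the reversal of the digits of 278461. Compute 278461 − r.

113589

Reverse of 278461 is 164872.
278461 − 164872 = 113589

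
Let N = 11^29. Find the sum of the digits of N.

11^29 = 1586309297171491574414436704891
Sum of its 31 digits: 140.

140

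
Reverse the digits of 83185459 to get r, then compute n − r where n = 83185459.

-12272679

Reverse of 83185459 is 95458138.
83185459 − 95458138 = -12272679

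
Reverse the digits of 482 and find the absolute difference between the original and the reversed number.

Reverse of 482 is 284.
|482 − 284| = 198

198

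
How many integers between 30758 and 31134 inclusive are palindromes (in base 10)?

The integers in [30758, 31134] that are palindromes (in base 10): 30803, 30903, 31013, 31113.
4 qualify.

4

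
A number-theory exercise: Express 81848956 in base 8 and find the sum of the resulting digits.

81848956 in base 8 is 470165174.
Digit sum: 4+7+0+1+6+5+1+7+4 = 35.

35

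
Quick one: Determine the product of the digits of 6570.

0

6×5×7×0 = 0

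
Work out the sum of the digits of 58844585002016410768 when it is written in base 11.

98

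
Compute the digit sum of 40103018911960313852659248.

99

4+0+1+0+3+0+1+8+9+1+1+9+6+0+3+1+3+8+5+2+6+5+9+2+4+8 = 99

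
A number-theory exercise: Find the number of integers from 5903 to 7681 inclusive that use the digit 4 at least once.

502

The integers in [5903, 7681] that use the digit 4 at least once: 5904, 5914, 5924, 5934, 5940, 5941, …, 7664, 7674.
502 qualify.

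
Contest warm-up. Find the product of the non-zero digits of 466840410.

4×6×6×8×4×4×1 = 18432

18432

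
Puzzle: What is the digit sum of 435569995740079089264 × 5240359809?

162

435569995740079089264 × 5240359809 = 2282543499682611669860388990576
Sum of its 31 digits: 162.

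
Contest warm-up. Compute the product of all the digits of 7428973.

7×4×2×8×9×7×3 = 84672

84672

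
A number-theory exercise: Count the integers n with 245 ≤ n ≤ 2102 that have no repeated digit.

1109

The integers in [245, 2102] that have no repeated digit: 245, 246, 247, 248, 249, 250, …, 2097, 2098.
1109 qualify.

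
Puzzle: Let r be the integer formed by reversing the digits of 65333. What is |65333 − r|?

Reverse of 65333 is 33356.
|65333 − 33356| = 31977

31977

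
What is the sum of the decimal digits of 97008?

24

9+7+0+0+8 = 24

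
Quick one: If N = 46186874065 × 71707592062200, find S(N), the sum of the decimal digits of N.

84

46186874065 × 71707592062200 = 3311949524081225046843000
Sum of its 25 digits: 84.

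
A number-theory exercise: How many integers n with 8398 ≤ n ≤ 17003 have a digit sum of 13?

387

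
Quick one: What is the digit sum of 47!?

225

47! = 258623241511168180642964355153611979969197632389120000000000
Sum of its 60 digits: 225.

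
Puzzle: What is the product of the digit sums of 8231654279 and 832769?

1645

S(8231654279) = 8+2+3+1+6+5+4+2+7+9 = 47.
S(832769) = 8+3+2+7+6+9 = 35.
47 · 35 = 1645.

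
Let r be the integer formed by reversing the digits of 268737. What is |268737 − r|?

Reverse of 268737 is 737862.
|268737 − 737862| = 469125

469125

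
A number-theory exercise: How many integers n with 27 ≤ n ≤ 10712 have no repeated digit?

5460

The integers in [27, 10712] that have no repeated digit: 27, 28, 29, 30, 31, 32, …, 10697, 10698.
5460 qualify.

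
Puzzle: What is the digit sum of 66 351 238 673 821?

61

6+6+3+5+1+2+3+8+6+7+3+8+2+1 = 61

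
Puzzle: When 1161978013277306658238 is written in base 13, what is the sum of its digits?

106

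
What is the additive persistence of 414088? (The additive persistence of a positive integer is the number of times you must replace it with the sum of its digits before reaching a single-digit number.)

2

414088 → 25 → 7 (2 steps)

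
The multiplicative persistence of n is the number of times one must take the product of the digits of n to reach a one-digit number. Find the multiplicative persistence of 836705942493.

1

836705942493 → 0 (1 step)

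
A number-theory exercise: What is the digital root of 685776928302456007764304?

1

6+8+5+7+7+6+9+2+8+3+0+2+4+5+6+0+0+7+7+6+4+3+0+4 = 109
1+0+9 = 10
1+0 = 1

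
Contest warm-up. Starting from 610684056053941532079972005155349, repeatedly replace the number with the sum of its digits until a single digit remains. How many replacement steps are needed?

610684056053941532079972005155349 → 134 → 8 (2 steps)

2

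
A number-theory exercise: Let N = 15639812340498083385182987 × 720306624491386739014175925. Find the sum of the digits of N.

15639812340498083385182987 × 720306624491386739014175925 = 11265460434662909306442668625354012192921493134987975
Sum of its 53 digits: 228.

228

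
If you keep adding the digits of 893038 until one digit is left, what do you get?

8+9+3+0+3+8 = 31
3+1 = 4
(Equivalently, 893038 mod 9 = 4.)

4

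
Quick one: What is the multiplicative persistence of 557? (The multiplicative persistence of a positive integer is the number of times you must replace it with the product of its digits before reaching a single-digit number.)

557 → 175 → 35 → 15 → 5 (4 steps)

4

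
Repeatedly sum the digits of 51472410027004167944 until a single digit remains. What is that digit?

5+1+4+7+2+4+1+0+0+2+7+0+0+4+1+6+7+9+4+4 = 68
6+8 = 14
1+4 = 5

5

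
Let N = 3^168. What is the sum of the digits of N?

3^168 = 143341119796678074027577337316118932770382415738332565090012937927177499182473761
Sum of its 81 digits: 360.

360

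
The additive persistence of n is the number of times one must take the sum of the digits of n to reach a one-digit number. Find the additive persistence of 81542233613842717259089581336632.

81542233613842717259089581336632 → 137 → 11 → 2 (3 steps)

3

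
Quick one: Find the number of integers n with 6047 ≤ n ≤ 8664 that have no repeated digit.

1361

The integers in [6047, 8664] that have no repeated digit: 6047, 6048, 6049, 6051, 6052, 6053, …, 8657, 8659.
1361 qualify.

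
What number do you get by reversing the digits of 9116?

6119

Reversing 9116 gives 6119.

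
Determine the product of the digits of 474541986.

967680

4×7×4×5×4×1×9×8×6 = 967680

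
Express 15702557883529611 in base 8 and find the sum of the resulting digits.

15702557883529611 in base 8 is 676226225055474613.
Digit sum: 6+7+6+2+2+6+2+2+5+0+5+5+4+7+4+6+1+3 = 73.

73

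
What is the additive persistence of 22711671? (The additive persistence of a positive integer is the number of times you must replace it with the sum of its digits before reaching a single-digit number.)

2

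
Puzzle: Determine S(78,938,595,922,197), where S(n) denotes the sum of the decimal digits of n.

84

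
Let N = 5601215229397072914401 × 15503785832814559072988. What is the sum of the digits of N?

157

5601215229397072914401 × 15503785832814559072988 = 86840041320071489637425120045947122035300188
Sum of its 44 digits: 157.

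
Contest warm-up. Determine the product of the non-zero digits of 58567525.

5×8×5×6×7×5×2×5 = 420000

420000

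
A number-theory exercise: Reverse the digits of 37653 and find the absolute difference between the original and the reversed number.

1980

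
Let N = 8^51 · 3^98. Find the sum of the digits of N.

8^51 · 3^98 = 653841224299805489756197463007279757297001143202027810938799935614010191508246665659456421888
Sum of its 93 digits: 423.

423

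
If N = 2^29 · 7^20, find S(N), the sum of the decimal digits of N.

2^29 · 7^20 = 42838146777745818399014912
Sum of its 26 digits: 128.

128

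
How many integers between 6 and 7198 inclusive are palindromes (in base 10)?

165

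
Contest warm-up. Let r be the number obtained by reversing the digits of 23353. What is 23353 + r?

Reverse of 23353 is 35332.
23353 + 35332 = 58685

58685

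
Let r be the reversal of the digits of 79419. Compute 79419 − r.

-12078

Reverse of 79419 is 91497.
79419 − 91497 = -12078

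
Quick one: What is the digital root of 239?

5

2+3+9 = 14
1+4 = 5
(Equivalently, 239 mod 9 = 5.)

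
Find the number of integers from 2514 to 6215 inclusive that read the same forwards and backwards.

37

The integers in [2514, 6215] that read the same forwards and backwards: 2552, 2662, 2772, 2882, 2992, 3003, …, 6006, 6116.
37 qualify.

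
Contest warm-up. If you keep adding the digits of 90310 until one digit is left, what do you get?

9+0+3+1+0 = 13
1+3 = 4
(Equivalently, 90310 mod 9 = 4.)

4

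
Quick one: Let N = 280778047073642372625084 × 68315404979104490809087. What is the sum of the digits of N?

280778047073642372625084 × 68315404979104490809087 = 19181465995077943247809629458080917367271338308
Sum of its 47 digits: 228.

228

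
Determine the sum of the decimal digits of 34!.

144

34! = 295232799039604140847618609643520000000
Sum of its 39 digits: 144.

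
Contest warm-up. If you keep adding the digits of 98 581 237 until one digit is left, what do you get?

7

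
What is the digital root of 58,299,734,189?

2

5+8+2+9+9+7+3+4+1+8+9 = 65
6+5 = 11
1+1 = 2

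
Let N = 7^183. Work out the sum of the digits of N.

604

7^183 = 44971908938350550203690037845046502858910712208821747267590169606165280652717530801503529268103662016668696336336122037734100478204746341255232210040244343
Sum of its 155 digits: 604.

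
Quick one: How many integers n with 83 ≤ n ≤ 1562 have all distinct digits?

The integers in [83, 1562] that have all distinct digits: 83, 84, 85, 86, 87, 89, …, 1560, 1562.
917 qualify.

917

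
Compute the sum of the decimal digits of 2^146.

2^146 = 89202980794122492566142873090593446023921664
Sum of its 44 digits: 193.

193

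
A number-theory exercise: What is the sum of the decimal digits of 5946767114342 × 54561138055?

5946767114342 × 54561138055 = 324462381506547832484810
Sum of its 24 digits: 98.

98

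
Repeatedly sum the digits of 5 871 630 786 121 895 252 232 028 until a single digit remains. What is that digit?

5+8+7+1+6+3+0+7+8+6+1+2+1+8+9+5+2+5+2+2+3+2+0+2+8 = 103
1+0+3 = 4

4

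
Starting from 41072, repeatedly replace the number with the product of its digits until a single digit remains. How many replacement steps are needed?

1

41072 → 0 (1 step)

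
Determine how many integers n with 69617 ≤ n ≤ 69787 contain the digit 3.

The integers in [69617, 69787] that contain the digit 3: 69623, 69630, 69631, 69632, 69633, 69634, …, 69773, 69783.
35 qualify.

35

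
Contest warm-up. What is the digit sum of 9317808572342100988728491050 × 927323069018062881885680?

9317808572342100988728491050 × 927323069018062881885680 = 8640618841827092082451230686026369528842765003164000
Sum of its 52 digits: 206.

206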